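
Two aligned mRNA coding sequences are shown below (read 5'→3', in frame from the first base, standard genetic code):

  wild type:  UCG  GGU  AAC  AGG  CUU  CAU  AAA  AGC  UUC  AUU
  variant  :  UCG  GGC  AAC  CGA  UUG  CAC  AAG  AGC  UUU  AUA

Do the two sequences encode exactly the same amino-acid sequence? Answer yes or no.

yes

Codon 1: UCG Ser / UCG Ser — identical.
Codon 2: GGU Gly / GGC Gly — synonymous.
Codon 3: AAC Asn / AAC Asn — identical.
Codon 4: AGG Arg / CGA Arg — synonymous.
Codon 5: CUU Leu / UUG Leu — synonymous.
Codon 6: CAU His / CAC His — synonymous.
Codon 7: AAA Lys / AAG Lys — synonymous.
Codon 8: AGC Ser / AGC Ser — identical.
Codon 9: UUC Phe / UUU Phe — synonymous.
Codon 10: AUU Ile / AUA Ile — synonymous.
Nonsynonymous differences: 0 → same protein.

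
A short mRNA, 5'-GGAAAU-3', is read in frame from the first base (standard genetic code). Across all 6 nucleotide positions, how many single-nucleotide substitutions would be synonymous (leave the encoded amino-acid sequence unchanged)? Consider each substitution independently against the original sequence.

4

Codon 1 (GGA, Gly): 3 synonymous substitutions.
Codon 2 (AAU, Asn): 1 synonymous substitution.
Total: 3 + 1 = 4.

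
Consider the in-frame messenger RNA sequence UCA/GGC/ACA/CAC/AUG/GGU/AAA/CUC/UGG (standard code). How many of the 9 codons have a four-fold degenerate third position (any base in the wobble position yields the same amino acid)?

Codon 1 UCA (Ser): third position 4-fold.
Codon 2 GGC (Gly): third position 4-fold.
Codon 3 ACA (Thr): third position 4-fold.
Codon 4 CAC (His): third position 2-fold.
Codon 5 AUG (Met): third position 1-fold.
Codon 6 GGU (Gly): third position 4-fold.
Codon 7 AAA (Lys): third position 2-fold.
Codon 8 CUC (Leu): third position 4-fold.
Codon 9 UGG (Trp): third position 1-fold.
Four-fold degenerate third positions: 5.

5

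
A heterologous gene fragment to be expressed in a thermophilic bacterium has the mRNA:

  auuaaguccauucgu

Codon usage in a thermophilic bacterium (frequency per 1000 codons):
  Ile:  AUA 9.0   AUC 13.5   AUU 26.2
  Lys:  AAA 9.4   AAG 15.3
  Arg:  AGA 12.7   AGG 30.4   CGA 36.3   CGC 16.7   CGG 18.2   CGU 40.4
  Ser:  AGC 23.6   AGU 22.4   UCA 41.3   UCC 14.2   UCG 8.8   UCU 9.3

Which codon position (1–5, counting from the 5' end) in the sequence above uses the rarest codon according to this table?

Codon 1 AUU (Ile): 26.2 per 1000.
Codon 2 AAG (Lys): 15.3 per 1000.
Codon 3 UCC (Ser): 14.2 per 1000.
Codon 4 AUU (Ile): 26.2 per 1000.
Codon 5 CGU (Arg): 40.4 per 1000.
Lowest frequency is 14.2 at codon 3.

3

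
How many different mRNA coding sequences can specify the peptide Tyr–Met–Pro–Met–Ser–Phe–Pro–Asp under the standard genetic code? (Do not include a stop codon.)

Tyr: 2 codons.
Met: 1 codon.
Pro: 4 codons.
Met: 1 codon.
Ser: 6 codons.
Phe: 2 codons.
Pro: 4 codons.
Asp: 2 codons.
2 × 1 × 4 × 1 × 6 × 2 × 4 × 2 = 768.

768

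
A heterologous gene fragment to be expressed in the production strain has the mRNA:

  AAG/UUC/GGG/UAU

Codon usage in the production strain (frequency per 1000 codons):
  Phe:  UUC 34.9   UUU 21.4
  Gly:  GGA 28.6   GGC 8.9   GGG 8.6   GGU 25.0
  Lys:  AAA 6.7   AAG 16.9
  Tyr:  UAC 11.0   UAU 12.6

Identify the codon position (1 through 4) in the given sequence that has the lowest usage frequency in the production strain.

Codon 1 AAG (Lys): 16.9 per 1000.
Codon 2 UUC (Phe): 34.9 per 1000.
Codon 3 GGG (Gly): 8.6 per 1000.
Codon 4 UAU (Tyr): 12.6 per 1000.
Lowest frequency is 8.6 at codon 3.

3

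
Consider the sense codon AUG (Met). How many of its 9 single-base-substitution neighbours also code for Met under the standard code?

0

Position 1: none → 0 synonymous.
Position 2: none → 0 synonymous.
Position 3: none → 0 synonymous.
Total: 0 + 0 + 0 = 0.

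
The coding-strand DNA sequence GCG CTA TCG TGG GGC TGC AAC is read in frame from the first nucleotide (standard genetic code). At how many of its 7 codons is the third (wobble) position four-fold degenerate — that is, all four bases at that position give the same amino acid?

4

Codon 1 GCG (Ala): third position 4-fold.
Codon 2 CTA (Leu): third position 4-fold.
Codon 3 TCG (Ser): third position 4-fold.
Codon 4 TGG (Trp): third position 1-fold.
Codon 5 GGC (Gly): third position 4-fold.
Codon 6 TGC (Cys): third position 2-fold.
Codon 7 AAC (Asn): third position 2-fold.
Four-fold degenerate third positions: 4.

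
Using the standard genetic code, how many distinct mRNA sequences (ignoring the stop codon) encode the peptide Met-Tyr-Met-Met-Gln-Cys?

8

Met: 1 codon.
Tyr: 2 codons.
Met: 1 codon.
Met: 1 codon.
Gln: 2 codons.
Cys: 2 codons.
1 × 2 × 1 × 1 × 2 × 2 = 8.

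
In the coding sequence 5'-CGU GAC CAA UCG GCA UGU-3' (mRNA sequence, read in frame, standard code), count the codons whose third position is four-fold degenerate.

Codon 1 CGU (Arg): third position 4-fold.
Codon 2 GAC (Asp): third position 2-fold.
Codon 3 CAA (Gln): third position 2-fold.
Codon 4 UCG (Ser): third position 4-fold.
Codon 5 GCA (Ala): third position 4-fold.
Codon 6 UGU (Cys): third position 2-fold.
Four-fold degenerate third positions: 3.

3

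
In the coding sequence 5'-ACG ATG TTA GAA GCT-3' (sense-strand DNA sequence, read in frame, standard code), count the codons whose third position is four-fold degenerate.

2

Codon 1 ACG (Thr): third position 4-fold.
Codon 2 ATG (Met): third position 1-fold.
Codon 3 TTA (Leu): third position 2-fold.
Codon 4 GAA (Glu): third position 2-fold.
Codon 5 GCT (Ala): third position 4-fold.
Four-fold degenerate third positions: 2.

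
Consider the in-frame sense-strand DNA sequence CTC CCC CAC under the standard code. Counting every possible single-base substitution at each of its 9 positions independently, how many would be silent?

7

Codon 1 (CTC, Leu): 3 synonymous substitutions.
Codon 2 (CCC, Pro): 3 synonymous substitutions.
Codon 3 (CAC, His): 1 synonymous substitution.
Total: 3 + 3 + 1 = 7.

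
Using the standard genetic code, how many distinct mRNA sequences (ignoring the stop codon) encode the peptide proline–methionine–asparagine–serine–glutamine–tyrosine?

192

Pro: 4 codons.
Met: 1 codon.
Asn: 2 codons.
Ser: 6 codons.
Gln: 2 codons.
Tyr: 2 codons.
4 × 1 × 2 × 6 × 2 × 2 = 192.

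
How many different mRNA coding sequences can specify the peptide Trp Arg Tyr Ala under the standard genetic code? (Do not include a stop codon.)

Trp: 1 codon.
Arg: 6 codons.
Tyr: 2 codons.
Ala: 4 codons.
1 × 6 × 2 × 4 = 48.

48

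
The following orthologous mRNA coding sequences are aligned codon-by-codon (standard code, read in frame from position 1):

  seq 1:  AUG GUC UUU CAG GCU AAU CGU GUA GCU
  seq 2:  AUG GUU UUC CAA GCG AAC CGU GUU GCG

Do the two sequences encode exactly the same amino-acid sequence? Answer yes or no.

yes

Codon 1: AUG Met / AUG Met — identical.
Codon 2: GUC Val / GUU Val — synonymous.
Codon 3: UUU Phe / UUC Phe — synonymous.
Codon 4: CAG Gln / CAA Gln — synonymous.
Codon 5: GCU Ala / GCG Ala — synonymous.
Codon 6: AAU Asn / AAC Asn — synonymous.
Codon 7: CGU Arg / CGU Arg — identical.
Codon 8: GUA Val / GUU Val — synonymous.
Codon 9: GCU Ala / GCG Ala — synonymous.
Nonsynonymous differences: 0 → same protein.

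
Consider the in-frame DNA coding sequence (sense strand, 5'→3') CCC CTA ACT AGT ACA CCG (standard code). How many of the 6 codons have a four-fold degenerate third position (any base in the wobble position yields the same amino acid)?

5

Codon 1 CCC (Pro): third position 4-fold.
Codon 2 CTA (Leu): third position 4-fold.
Codon 3 ACT (Thr): third position 4-fold.
Codon 4 AGT (Ser): third position 2-fold.
Codon 5 ACA (Thr): third position 4-fold.
Codon 6 CCG (Pro): third position 4-fold.
Four-fold degenerate third positions: 5.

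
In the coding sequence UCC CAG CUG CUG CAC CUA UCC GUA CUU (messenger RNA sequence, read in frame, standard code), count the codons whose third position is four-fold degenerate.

Codon 1 UCC (Ser): third position 4-fold.
Codon 2 CAG (Gln): third position 2-fold.
Codon 3 CUG (Leu): third position 4-fold.
Codon 4 CUG (Leu): third position 4-fold.
Codon 5 CAC (His): third position 2-fold.
Codon 6 CUA (Leu): third position 4-fold.
Codon 7 UCC (Ser): third position 4-fold.
Codon 8 GUA (Val): third position 4-fold.
Codon 9 CUU (Leu): third position 4-fold.
Four-fold degenerate third positions: 7.

7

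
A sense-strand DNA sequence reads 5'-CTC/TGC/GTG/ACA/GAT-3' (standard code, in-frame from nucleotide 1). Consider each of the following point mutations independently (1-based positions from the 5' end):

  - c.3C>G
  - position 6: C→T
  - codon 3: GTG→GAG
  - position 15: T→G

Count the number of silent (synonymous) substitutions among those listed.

Codon 1: CTC (Leu) → CTG (Leu) — synonymous.
Codon 2: TGC (Cys) → TGT (Cys) — synonymous.
Codon 3: GTG (Val) → GAG (Glu) — missense.
Codon 5: GAT (Asp) → GAG (Glu) — missense.
Synonymous: 2 of 4.

2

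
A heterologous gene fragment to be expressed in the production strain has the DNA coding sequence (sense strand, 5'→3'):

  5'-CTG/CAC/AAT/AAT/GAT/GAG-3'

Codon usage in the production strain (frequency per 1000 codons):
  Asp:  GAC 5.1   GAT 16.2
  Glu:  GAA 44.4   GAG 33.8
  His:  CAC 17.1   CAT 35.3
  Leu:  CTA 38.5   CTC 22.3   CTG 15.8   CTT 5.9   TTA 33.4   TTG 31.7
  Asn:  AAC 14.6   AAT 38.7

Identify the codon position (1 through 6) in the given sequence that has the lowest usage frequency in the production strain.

1

Codon 1 CTG (Leu): 15.8 per 1000.
Codon 2 CAC (His): 17.1 per 1000.
Codon 3 AAT (Asn): 38.7 per 1000.
Codon 4 AAT (Asn): 38.7 per 1000.
Codon 5 GAT (Asp): 16.2 per 1000.
Codon 6 GAG (Glu): 33.8 per 1000.
Lowest frequency is 15.8 at codon 1.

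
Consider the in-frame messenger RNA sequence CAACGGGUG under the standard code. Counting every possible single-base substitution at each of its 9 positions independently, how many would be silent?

8

Codon 1 (CAA, Gln): 1 synonymous substitution.
Codon 2 (CGG, Arg): 4 synonymous substitutions.
Codon 3 (GUG, Val): 3 synonymous substitutions.
Total: 1 + 4 + 3 = 8.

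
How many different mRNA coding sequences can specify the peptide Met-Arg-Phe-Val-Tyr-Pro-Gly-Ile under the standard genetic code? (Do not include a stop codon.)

4608

Met: 1 codon.
Arg: 6 codons.
Phe: 2 codons.
Val: 4 codons.
Tyr: 2 codons.
Pro: 4 codons.
Gly: 4 codons.
Ile: 3 codons.
1 × 6 × 2 × 4 × 2 × 4 × 4 × 3 = 4608.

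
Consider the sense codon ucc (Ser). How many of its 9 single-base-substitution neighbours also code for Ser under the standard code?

3

Position 1: none → 0 synonymous.
Position 2: none → 0 synonymous.
Position 3: UCU, UCA, UCG → 3 synonymous.
Total: 0 + 0 + 3 = 3.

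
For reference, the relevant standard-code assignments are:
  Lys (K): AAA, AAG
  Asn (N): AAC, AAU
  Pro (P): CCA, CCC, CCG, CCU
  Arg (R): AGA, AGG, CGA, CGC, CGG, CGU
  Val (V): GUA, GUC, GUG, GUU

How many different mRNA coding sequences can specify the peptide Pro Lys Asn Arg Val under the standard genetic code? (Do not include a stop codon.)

Pro: 4 codons.
Lys: 2 codons.
Asn: 2 codons.
Arg: 6 codons.
Val: 4 codons.
4 × 2 × 2 × 6 × 4 = 384.

384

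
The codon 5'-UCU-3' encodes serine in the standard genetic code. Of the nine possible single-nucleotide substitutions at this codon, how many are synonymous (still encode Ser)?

3

Position 1: none → 0 synonymous.
Position 2: none → 0 synonymous.
Position 3: UCC, UCA, UCG → 3 synonymous.
Total: 0 + 0 + 3 = 3.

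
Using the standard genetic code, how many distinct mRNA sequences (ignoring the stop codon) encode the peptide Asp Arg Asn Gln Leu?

Asp: 2 codons.
Arg: 6 codons.
Asn: 2 codons.
Gln: 2 codons.
Leu: 6 codons.
2 × 6 × 2 × 2 × 6 = 288.

288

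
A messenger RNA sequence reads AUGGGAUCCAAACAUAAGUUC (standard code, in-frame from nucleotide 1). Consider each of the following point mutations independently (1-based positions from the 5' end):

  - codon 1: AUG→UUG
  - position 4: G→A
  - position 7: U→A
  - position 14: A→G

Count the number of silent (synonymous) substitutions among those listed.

Codon 1: AUG (Met) → UUG (Leu) — missense.
Codon 2: GGA (Gly) → AGA (Arg) — missense.
Codon 3: UCC (Ser) → ACC (Thr) — missense.
Codon 5: CAU (His) → CGU (Arg) — missense.
Synonymous: 0 of 4.

0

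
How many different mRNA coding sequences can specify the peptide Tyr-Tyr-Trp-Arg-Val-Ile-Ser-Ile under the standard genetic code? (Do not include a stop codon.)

5184

Tyr: 2 codons.
Tyr: 2 codons.
Trp: 1 codon.
Arg: 6 codons.
Val: 4 codons.
Ile: 3 codons.
Ser: 6 codons.
Ile: 3 codons.
2 × 2 × 1 × 6 × 4 × 3 × 6 × 3 = 5184.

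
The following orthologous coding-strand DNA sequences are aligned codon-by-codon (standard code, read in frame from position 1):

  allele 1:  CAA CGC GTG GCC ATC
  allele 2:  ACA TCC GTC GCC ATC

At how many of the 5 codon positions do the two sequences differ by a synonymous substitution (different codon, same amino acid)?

Codon 1: CAA Gln / ACA Thr — nonsynonymous.
Codon 2: CGC Arg / TCC Ser — nonsynonymous.
Codon 3: GTG Val / GTC Val — synonymous.
Codon 4: GCC Ala / GCC Ala — identical.
Codon 5: ATC Ile / ATC Ile — identical.
Synonymous differences: 1.

1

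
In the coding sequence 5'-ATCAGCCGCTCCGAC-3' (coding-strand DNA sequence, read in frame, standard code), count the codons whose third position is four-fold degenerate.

2

Codon 1 ATC (Ile): third position 3-fold.
Codon 2 AGC (Ser): third position 2-fold.
Codon 3 CGC (Arg): third position 4-fold.
Codon 4 TCC (Ser): third position 4-fold.
Codon 5 GAC (Asp): third position 2-fold.
Four-fold degenerate third positions: 2.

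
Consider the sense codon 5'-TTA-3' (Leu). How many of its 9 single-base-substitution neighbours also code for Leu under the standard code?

2

Position 1: CTA → 1 synonymous.
Position 2: none → 0 synonymous.
Position 3: TTG → 1 synonymous.
Total: 1 + 0 + 1 = 2.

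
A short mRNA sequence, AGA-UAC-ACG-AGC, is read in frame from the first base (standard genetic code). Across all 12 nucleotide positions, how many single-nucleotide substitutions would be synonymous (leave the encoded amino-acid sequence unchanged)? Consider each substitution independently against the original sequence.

Codon 1 (AGA, Arg): 2 synonymous substitutions.
Codon 2 (UAC, Tyr): 1 synonymous substitution.
Codon 3 (ACG, Thr): 3 synonymous substitutions.
Codon 4 (AGC, Ser): 1 synonymous substitution.
Total: 2 + 1 + 3 + 1 = 7.

7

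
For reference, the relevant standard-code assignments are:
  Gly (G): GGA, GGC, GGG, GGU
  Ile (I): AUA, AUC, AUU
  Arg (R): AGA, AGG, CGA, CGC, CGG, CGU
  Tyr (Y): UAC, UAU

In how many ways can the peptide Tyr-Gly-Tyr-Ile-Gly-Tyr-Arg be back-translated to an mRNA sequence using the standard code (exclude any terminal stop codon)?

2304

Tyr: 2 codons.
Gly: 4 codons.
Tyr: 2 codons.
Ile: 3 codons.
Gly: 4 codons.
Tyr: 2 codons.
Arg: 6 codons.
2 × 4 × 2 × 3 × 4 × 2 × 6 = 2304.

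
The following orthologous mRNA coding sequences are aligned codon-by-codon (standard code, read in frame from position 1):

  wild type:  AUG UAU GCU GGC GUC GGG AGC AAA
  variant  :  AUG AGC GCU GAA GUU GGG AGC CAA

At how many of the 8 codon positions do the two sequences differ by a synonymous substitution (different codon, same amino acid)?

1

Codon 1: AUG Met / AUG Met — identical.
Codon 2: UAU Tyr / AGC Ser — nonsynonymous.
Codon 3: GCU Ala / GCU Ala — identical.
Codon 4: GGC Gly / GAA Glu — nonsynonymous.
Codon 5: GUC Val / GUU Val — synonymous.
Codon 6: GGG Gly / GGG Gly — identical.
Codon 7: AGC Ser / AGC Ser — identical.
Codon 8: AAA Lys / CAA Gln — nonsynonymous.
Synonymous differences: 1.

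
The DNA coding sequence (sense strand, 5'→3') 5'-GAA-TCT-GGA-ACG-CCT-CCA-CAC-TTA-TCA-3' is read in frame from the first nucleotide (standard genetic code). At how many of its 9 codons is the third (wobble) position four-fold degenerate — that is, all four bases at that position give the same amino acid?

Codon 1 GAA (Glu): third position 2-fold.
Codon 2 TCT (Ser): third position 4-fold.
Codon 3 GGA (Gly): third position 4-fold.
Codon 4 ACG (Thr): third position 4-fold.
Codon 5 CCT (Pro): third position 4-fold.
Codon 6 CCA (Pro): third position 4-fold.
Codon 7 CAC (His): third position 2-fold.
Codon 8 TTA (Leu): third position 2-fold.
Codon 9 TCA (Ser): third position 4-fold.
Four-fold degenerate third positions: 6.

6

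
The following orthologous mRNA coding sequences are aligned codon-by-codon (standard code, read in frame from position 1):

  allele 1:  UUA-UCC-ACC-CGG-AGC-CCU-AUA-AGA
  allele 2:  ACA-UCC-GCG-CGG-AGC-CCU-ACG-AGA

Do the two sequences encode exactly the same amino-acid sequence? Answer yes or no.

Codon 1: UUA Leu / ACA Thr — nonsynonymous.
Codon 2: UCC Ser / UCC Ser — identical.
Codon 3: ACC Thr / GCG Ala — nonsynonymous.
Codon 4: CGG Arg / CGG Arg — identical.
Codon 5: AGC Ser / AGC Ser — identical.
Codon 6: CCU Pro / CCU Pro — identical.
Codon 7: AUA Ile / ACG Thr — nonsynonymous.
Codon 8: AGA Arg / AGA Arg — identical.
Nonsynonymous differences: 3 → different protein.

no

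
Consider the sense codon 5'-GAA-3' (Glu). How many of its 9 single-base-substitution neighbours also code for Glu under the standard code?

Position 1: none → 0 synonymous.
Position 2: none → 0 synonymous.
Position 3: GAG → 1 synonymous.
Total: 0 + 0 + 1 = 1.

1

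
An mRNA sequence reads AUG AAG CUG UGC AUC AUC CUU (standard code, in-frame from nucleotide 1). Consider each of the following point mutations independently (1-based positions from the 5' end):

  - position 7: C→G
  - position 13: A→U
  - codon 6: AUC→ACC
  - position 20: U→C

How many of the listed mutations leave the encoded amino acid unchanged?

0

Codon 3: CUG (Leu) → GUG (Val) — missense.
Codon 5: AUC (Ile) → UUC (Phe) — missense.
Codon 6: AUC (Ile) → ACC (Thr) — missense.
Codon 7: CUU (Leu) → CCU (Pro) — missense.
Synonymous: 0 of 4.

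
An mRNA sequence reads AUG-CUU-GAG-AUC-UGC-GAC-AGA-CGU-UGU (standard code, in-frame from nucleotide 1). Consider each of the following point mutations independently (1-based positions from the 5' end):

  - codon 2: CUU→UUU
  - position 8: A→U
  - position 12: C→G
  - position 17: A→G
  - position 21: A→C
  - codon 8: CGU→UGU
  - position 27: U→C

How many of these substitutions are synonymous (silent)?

Codon 2: CUU (Leu) → UUU (Phe) — missense.
Codon 3: GAG (Glu) → GUG (Val) — missense.
Codon 4: AUC (Ile) → AUG (Met) — missense.
Codon 6: GAC (Asp) → GGC (Gly) — missense.
Codon 7: AGA (Arg) → AGC (Ser) — missense.
Codon 8: CGU (Arg) → UGU (Cys) — missense.
Codon 9: UGU (Cys) → UGC (Cys) — synonymous.
Synonymous: 1 of 7.

1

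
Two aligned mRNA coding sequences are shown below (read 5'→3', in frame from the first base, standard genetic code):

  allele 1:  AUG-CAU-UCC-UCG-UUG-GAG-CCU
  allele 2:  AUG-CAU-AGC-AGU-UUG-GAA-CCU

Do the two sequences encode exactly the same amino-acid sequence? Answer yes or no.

yes

Codon 1: AUG Met / AUG Met — identical.
Codon 2: CAU His / CAU His — identical.
Codon 3: UCC Ser / AGC Ser — synonymous.
Codon 4: UCG Ser / AGU Ser — synonymous.
Codon 5: UUG Leu / UUG Leu — identical.
Codon 6: GAG Glu / GAA Glu — synonymous.
Codon 7: CCU Pro / CCU Pro — identical.
Nonsynonymous differences: 0 → same protein.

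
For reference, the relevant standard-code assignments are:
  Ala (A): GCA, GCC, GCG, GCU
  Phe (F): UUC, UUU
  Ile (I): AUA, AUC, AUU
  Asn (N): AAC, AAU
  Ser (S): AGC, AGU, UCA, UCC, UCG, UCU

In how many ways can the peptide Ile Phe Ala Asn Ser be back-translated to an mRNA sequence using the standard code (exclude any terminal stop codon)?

Ile: 3 codons.
Phe: 2 codons.
Ala: 4 codons.
Asn: 2 codons.
Ser: 6 codons.
3 × 2 × 4 × 2 × 6 = 288.

288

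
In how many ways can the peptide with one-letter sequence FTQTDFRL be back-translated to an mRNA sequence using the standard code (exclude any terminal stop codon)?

Phe: 2 codons.
Thr: 4 codons.
Gln: 2 codons.
Thr: 4 codons.
Asp: 2 codons.
Phe: 2 codons.
Arg: 6 codons.
Leu: 6 codons.
2 × 4 × 2 × 4 × 2 × 2 × 6 × 6 = 9216.

9216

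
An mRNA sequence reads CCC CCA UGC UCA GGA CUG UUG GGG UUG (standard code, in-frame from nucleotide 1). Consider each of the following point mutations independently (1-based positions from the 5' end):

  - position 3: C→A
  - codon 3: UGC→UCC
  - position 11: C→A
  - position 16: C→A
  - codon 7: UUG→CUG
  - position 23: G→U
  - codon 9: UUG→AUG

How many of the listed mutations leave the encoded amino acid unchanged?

Codon 1: CCC (Pro) → CCA (Pro) — synonymous.
Codon 3: UGC (Cys) → UCC (Ser) — missense.
Codon 4: UCA (Ser) → UAA (Stop) — nonsense.
Codon 6: CUG (Leu) → AUG (Met) — missense.
Codon 7: UUG (Leu) → CUG (Leu) — synonymous.
Codon 8: GGG (Gly) → GUG (Val) — missense.
Codon 9: UUG (Leu) → AUG (Met) — missense.
Synonymous: 2 of 7.

2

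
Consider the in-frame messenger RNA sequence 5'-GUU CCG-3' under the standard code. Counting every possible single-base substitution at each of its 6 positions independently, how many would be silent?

Codon 1 (GUU, Val): 3 synonymous substitutions.
Codon 2 (CCG, Pro): 3 synonymous substitutions.
Total: 3 + 3 = 6.

6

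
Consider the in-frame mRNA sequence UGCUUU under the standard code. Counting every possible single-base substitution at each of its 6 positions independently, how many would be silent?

Codon 1 (UGC, Cys): 1 synonymous substitution.
Codon 2 (UUU, Phe): 1 synonymous substitution.
Total: 1 + 1 = 2.

2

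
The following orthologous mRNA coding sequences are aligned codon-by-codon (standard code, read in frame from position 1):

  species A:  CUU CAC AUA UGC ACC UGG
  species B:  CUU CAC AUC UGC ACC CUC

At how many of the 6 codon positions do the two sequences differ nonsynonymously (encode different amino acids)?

Codon 1: CUU Leu / CUU Leu — identical.
Codon 2: CAC His / CAC His — identical.
Codon 3: AUA Ile / AUC Ile — synonymous.
Codon 4: UGC Cys / UGC Cys — identical.
Codon 5: ACC Thr / ACC Thr — identical.
Codon 6: UGG Trp / CUC Leu — nonsynonymous.
Nonsynonymous differences: 1.

1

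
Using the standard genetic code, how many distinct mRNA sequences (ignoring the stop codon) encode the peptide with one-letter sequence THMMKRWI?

Thr: 4 codons.
His: 2 codons.
Met: 1 codon.
Met: 1 codon.
Lys: 2 codons.
Arg: 6 codons.
Trp: 1 codon.
Ile: 3 codons.
4 × 2 × 1 × 1 × 2 × 6 × 1 × 3 = 288.

288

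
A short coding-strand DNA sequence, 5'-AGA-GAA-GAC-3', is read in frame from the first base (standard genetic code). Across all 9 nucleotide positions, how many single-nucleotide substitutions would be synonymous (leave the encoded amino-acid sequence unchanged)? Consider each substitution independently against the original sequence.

Codon 1 (AGA, Arg): 2 synonymous substitutions.
Codon 2 (GAA, Glu): 1 synonymous substitution.
Codon 3 (GAC, Asp): 1 synonymous substitution.
Total: 2 + 1 + 1 = 4.

4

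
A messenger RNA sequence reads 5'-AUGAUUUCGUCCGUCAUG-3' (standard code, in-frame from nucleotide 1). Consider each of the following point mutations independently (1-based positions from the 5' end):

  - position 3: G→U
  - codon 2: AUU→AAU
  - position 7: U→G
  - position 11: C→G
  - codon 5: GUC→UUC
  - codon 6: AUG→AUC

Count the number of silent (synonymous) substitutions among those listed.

Codon 1: AUG (Met) → AUU (Ile) — missense.
Codon 2: AUU (Ile) → AAU (Asn) — missense.
Codon 3: UCG (Ser) → GCG (Ala) — missense.
Codon 4: UCC (Ser) → UGC (Cys) — missense.
Codon 5: GUC (Val) → UUC (Phe) — missense.
Codon 6: AUG (Met) → AUC (Ile) — missense.
Synonymous: 0 of 6.

0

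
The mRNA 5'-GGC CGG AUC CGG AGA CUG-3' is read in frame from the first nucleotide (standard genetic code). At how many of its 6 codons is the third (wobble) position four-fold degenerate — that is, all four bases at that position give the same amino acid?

Codon 1 GGC (Gly): third position 4-fold.
Codon 2 CGG (Arg): third position 4-fold.
Codon 3 AUC (Ile): third position 3-fold.
Codon 4 CGG (Arg): third position 4-fold.
Codon 5 AGA (Arg): third position 2-fold.
Codon 6 CUG (Leu): third position 4-fold.
Four-fold degenerate third positions: 4.

4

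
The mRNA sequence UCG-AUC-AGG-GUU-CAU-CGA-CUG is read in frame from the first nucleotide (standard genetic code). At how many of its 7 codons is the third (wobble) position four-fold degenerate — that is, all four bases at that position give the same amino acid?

4

Codon 1 UCG (Ser): third position 4-fold.
Codon 2 AUC (Ile): third position 3-fold.
Codon 3 AGG (Arg): third position 2-fold.
Codon 4 GUU (Val): third position 4-fold.
Codon 5 CAU (His): third position 2-fold.
Codon 6 CGA (Arg): third position 4-fold.
Codon 7 CUG (Leu): third position 4-fold.
Four-fold degenerate third positions: 4.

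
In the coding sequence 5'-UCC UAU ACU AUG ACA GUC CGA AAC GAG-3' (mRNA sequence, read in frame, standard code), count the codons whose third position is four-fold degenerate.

Codon 1 UCC (Ser): third position 4-fold.
Codon 2 UAU (Tyr): third position 2-fold.
Codon 3 ACU (Thr): third position 4-fold.
Codon 4 AUG (Met): third position 1-fold.
Codon 5 ACA (Thr): third position 4-fold.
Codon 6 GUC (Val): third position 4-fold.
Codon 7 CGA (Arg): third position 4-fold.
Codon 8 AAC (Asn): third position 2-fold.
Codon 9 GAG (Glu): third position 2-fold.
Four-fold degenerate third positions: 5.

5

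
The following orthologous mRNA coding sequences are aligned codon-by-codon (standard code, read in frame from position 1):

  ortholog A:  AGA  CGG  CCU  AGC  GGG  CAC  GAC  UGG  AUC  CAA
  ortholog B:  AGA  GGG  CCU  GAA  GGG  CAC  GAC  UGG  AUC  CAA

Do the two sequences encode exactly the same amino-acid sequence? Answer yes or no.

no

Codon 1: AGA Arg / AGA Arg — identical.
Codon 2: CGG Arg / GGG Gly — nonsynonymous.
Codon 3: CCU Pro / CCU Pro — identical.
Codon 4: AGC Ser / GAA Glu — nonsynonymous.
Codon 5: GGG Gly / GGG Gly — identical.
Codon 6: CAC His / CAC His — identical.
Codon 7: GAC Asp / GAC Asp — identical.
Codon 8: UGG Trp / UGG Trp — identical.
Codon 9: AUC Ile / AUC Ile — identical.
Codon 10: CAA Gln / CAA Gln — identical.
Nonsynonymous differences: 2 → different protein.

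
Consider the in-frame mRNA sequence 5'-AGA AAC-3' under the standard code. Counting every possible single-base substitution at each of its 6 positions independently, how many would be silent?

Codon 1 (AGA, Arg): 2 synonymous substitutions.
Codon 2 (AAC, Asn): 1 synonymous substitution.
Total: 2 + 1 = 3.

3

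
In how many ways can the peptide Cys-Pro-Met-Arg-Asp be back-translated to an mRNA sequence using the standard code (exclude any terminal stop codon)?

Cys: 2 codons.
Pro: 4 codons.
Met: 1 codon.
Arg: 6 codons.
Asp: 2 codons.
2 × 4 × 1 × 6 × 2 = 96.

96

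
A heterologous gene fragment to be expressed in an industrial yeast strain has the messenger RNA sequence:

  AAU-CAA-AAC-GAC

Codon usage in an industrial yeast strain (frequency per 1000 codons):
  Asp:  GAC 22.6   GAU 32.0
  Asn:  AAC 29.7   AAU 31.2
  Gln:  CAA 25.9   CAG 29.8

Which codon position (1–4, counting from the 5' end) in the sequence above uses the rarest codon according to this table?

Codon 1 AAU (Asn): 31.2 per 1000.
Codon 2 CAA (Gln): 25.9 per 1000.
Codon 3 AAC (Asn): 29.7 per 1000.
Codon 4 GAC (Asp): 22.6 per 1000.
Lowest frequency is 22.6 at codon 4.

4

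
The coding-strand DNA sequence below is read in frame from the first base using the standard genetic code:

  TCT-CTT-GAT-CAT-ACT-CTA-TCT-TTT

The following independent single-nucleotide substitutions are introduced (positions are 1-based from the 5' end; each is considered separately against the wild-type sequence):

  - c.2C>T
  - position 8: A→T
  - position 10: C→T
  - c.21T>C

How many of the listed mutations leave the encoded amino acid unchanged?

1

Codon 1: TCT (Ser) → TTT (Phe) — missense.
Codon 3: GAT (Asp) → GTT (Val) — missense.
Codon 4: CAT (His) → TAT (Tyr) — missense.
Codon 7: TCT (Ser) → TCC (Ser) — synonymous.
Synonymous: 1 of 4.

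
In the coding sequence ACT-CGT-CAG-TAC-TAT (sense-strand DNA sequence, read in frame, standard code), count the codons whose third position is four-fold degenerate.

2

Codon 1 ACT (Thr): third position 4-fold.
Codon 2 CGT (Arg): third position 4-fold.
Codon 3 CAG (Gln): third position 2-fold.
Codon 4 TAC (Tyr): third position 2-fold.
Codon 5 TAT (Tyr): third position 2-fold.
Four-fold degenerate third positions: 2.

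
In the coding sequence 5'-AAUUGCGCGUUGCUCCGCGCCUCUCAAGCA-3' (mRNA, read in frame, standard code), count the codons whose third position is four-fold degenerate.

6

Codon 1 AAU (Asn): third position 2-fold.
Codon 2 UGC (Cys): third position 2-fold.
Codon 3 GCG (Ala): third position 4-fold.
Codon 4 UUG (Leu): third position 2-fold.
Codon 5 CUC (Leu): third position 4-fold.
Codon 6 CGC (Arg): third position 4-fold.
Codon 7 GCC (Ala): third position 4-fold.
Codon 8 UCU (Ser): third position 4-fold.
Codon 9 CAA (Gln): third position 2-fold.
Codon 10 GCA (Ala): third position 4-fold.
Four-fold degenerate third positions: 6.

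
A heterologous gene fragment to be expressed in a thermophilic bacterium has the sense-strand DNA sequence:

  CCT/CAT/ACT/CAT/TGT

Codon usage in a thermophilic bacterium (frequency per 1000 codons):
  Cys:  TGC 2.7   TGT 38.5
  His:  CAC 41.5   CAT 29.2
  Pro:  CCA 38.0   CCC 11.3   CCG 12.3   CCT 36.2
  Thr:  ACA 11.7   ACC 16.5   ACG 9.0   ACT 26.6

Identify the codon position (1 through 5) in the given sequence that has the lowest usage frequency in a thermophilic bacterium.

3

Codon 1 CCT (Pro): 36.2 per 1000.
Codon 2 CAT (His): 29.2 per 1000.
Codon 3 ACT (Thr): 26.6 per 1000.
Codon 4 CAT (His): 29.2 per 1000.
Codon 5 TGT (Cys): 38.5 per 1000.
Lowest frequency is 26.6 at codon 3.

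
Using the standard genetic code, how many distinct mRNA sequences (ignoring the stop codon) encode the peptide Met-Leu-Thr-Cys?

Met: 1 codon.
Leu: 6 codons.
Thr: 4 codons.
Cys: 2 codons.
1 × 6 × 4 × 2 = 48.

48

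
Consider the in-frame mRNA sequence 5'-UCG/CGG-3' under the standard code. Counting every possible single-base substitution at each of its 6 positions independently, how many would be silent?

7

Codon 1 (UCG, Ser): 3 synonymous substitutions.
Codon 2 (CGG, Arg): 4 synonymous substitutions.
Total: 3 + 4 = 7.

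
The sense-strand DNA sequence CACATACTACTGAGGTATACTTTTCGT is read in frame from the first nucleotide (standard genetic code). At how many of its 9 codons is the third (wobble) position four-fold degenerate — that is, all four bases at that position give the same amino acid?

Codon 1 CAC (His): third position 2-fold.
Codon 2 ATA (Ile): third position 3-fold.
Codon 3 CTA (Leu): third position 4-fold.
Codon 4 CTG (Leu): third position 4-fold.
Codon 5 AGG (Arg): third position 2-fold.
Codon 6 TAT (Tyr): third position 2-fold.
Codon 7 ACT (Thr): third position 4-fold.
Codon 8 TTT (Phe): third position 2-fold.
Codon 9 CGT (Arg): third position 4-fold.
Four-fold degenerate third positions: 4.

4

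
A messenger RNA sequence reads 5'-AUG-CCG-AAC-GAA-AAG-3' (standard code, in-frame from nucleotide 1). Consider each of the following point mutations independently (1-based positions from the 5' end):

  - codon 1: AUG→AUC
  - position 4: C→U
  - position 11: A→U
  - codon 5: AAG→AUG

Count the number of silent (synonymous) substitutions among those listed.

Codon 1: AUG (Met) → AUC (Ile) — missense.
Codon 2: CCG (Pro) → UCG (Ser) — missense.
Codon 4: GAA (Glu) → GUA (Val) — missense.
Codon 5: AAG (Lys) → AUG (Met) — missense.
Synonymous: 0 of 4.

0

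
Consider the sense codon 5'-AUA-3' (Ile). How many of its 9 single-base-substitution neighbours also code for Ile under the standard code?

Position 1: none → 0 synonymous.
Position 2: none → 0 synonymous.
Position 3: AUU, AUC → 2 synonymous.
Total: 0 + 0 + 2 = 2.

2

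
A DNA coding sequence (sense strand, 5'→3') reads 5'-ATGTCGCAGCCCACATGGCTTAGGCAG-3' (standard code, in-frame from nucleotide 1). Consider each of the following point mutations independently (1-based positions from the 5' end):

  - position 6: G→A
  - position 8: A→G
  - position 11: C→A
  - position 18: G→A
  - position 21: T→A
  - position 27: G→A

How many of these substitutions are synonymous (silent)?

3

Codon 2: TCG (Ser) → TCA (Ser) — synonymous.
Codon 3: CAG (Gln) → CGG (Arg) — missense.
Codon 4: CCC (Pro) → CAC (His) — missense.
Codon 6: TGG (Trp) → TGA (Stop) — nonsense.
Codon 7: CTT (Leu) → CTA (Leu) — synonymous.
Codon 9: CAG (Gln) → CAA (Gln) — synonymous.
Synonymous: 3 of 6.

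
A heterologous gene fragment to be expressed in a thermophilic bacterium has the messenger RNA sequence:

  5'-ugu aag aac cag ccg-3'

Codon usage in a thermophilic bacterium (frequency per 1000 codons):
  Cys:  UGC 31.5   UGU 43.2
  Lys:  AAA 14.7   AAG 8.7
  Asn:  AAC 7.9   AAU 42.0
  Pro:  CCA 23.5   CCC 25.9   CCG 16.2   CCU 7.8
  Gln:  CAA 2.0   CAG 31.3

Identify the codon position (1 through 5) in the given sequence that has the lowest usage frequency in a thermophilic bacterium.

Codon 1 UGU (Cys): 43.2 per 1000.
Codon 2 AAG (Lys): 8.7 per 1000.
Codon 3 AAC (Asn): 7.9 per 1000.
Codon 4 CAG (Gln): 31.3 per 1000.
Codon 5 CCG (Pro): 16.2 per 1000.
Lowest frequency is 7.9 at codon 3.

3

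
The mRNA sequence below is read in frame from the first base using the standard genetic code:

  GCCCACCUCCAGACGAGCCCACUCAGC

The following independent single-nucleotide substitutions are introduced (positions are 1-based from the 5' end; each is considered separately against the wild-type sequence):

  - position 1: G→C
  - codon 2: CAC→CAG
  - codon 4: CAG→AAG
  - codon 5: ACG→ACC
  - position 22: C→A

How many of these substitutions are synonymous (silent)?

1

Codon 1: GCC (Ala) → CCC (Pro) — missense.
Codon 2: CAC (His) → CAG (Gln) — missense.
Codon 4: CAG (Gln) → AAG (Lys) — missense.
Codon 5: ACG (Thr) → ACC (Thr) — synonymous.
Codon 8: CUC (Leu) → AUC (Ile) — missense.
Synonymous: 1 of 5.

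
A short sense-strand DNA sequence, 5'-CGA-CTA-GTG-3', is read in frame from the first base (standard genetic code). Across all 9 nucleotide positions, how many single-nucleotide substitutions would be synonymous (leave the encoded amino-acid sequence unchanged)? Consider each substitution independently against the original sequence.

11

Codon 1 (CGA, Arg): 4 synonymous substitutions.
Codon 2 (CTA, Leu): 4 synonymous substitutions.
Codon 3 (GTG, Val): 3 synonymous substitutions.
Total: 4 + 4 + 3 = 11.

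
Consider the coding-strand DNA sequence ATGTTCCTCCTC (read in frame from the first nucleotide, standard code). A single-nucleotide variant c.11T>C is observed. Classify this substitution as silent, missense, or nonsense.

missense

Position 11 falls in codon 4: CTC → Leu.
After the substitution the codon is CCC → Pro.
Leu ≠ Pro, so this is a missense mutation.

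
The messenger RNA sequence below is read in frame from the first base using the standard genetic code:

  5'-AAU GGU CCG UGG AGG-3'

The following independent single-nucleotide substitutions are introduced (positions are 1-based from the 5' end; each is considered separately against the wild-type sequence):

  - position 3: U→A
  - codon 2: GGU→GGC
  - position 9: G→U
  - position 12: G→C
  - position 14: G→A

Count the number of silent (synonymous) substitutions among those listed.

Codon 1: AAU (Asn) → AAA (Lys) — missense.
Codon 2: GGU (Gly) → GGC (Gly) — synonymous.
Codon 3: CCG (Pro) → CCU (Pro) — synonymous.
Codon 4: UGG (Trp) → UGC (Cys) — missense.
Codon 5: AGG (Arg) → AAG (Lys) — missense.
Synonymous: 2 of 5.

2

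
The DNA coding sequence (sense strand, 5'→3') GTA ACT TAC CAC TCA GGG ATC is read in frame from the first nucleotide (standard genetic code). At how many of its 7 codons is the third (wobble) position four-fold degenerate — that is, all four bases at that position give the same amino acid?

Codon 1 GTA (Val): third position 4-fold.
Codon 2 ACT (Thr): third position 4-fold.
Codon 3 TAC (Tyr): third position 2-fold.
Codon 4 CAC (His): third position 2-fold.
Codon 5 TCA (Ser): third position 4-fold.
Codon 6 GGG (Gly): third position 4-fold.
Codon 7 ATC (Ile): third position 3-fold.
Four-fold degenerate third positions: 4.

4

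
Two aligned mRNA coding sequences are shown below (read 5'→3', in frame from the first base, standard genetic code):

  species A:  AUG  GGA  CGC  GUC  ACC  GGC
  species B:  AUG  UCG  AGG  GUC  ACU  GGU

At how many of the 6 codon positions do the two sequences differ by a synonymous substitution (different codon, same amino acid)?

Codon 1: AUG Met / AUG Met — identical.
Codon 2: GGA Gly / UCG Ser — nonsynonymous.
Codon 3: CGC Arg / AGG Arg — synonymous.
Codon 4: GUC Val / GUC Val — identical.
Codon 5: ACC Thr / ACU Thr — synonymous.
Codon 6: GGC Gly / GGU Gly — synonymous.
Synonymous differences: 3.

3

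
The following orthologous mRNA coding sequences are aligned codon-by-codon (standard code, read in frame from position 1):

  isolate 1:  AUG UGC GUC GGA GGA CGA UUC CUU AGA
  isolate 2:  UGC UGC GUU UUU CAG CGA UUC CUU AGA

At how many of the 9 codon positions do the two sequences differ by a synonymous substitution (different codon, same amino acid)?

Codon 1: AUG Met / UGC Cys — nonsynonymous.
Codon 2: UGC Cys / UGC Cys — identical.
Codon 3: GUC Val / GUU Val — synonymous.
Codon 4: GGA Gly / UUU Phe — nonsynonymous.
Codon 5: GGA Gly / CAG Gln — nonsynonymous.
Codon 6: CGA Arg / CGA Arg — identical.
Codon 7: UUC Phe / UUC Phe — identical.
Codon 8: CUU Leu / CUU Leu — identical.
Codon 9: AGA Arg / AGA Arg — identical.
Synonymous differences: 1.

1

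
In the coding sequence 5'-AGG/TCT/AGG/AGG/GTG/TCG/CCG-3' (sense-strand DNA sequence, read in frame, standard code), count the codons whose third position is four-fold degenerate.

4

Codon 1 AGG (Arg): third position 2-fold.
Codon 2 TCT (Ser): third position 4-fold.
Codon 3 AGG (Arg): third position 2-fold.
Codon 4 AGG (Arg): third position 2-fold.
Codon 5 GTG (Val): third position 4-fold.
Codon 6 TCG (Ser): third position 4-fold.
Codon 7 CCG (Pro): third position 4-fold.
Four-fold degenerate third positions: 4.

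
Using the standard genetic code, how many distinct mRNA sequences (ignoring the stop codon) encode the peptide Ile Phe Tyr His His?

Ile: 3 codons.
Phe: 2 codons.
Tyr: 2 codons.
His: 2 codons.
His: 2 codons.
3 × 2 × 2 × 2 × 2 = 48.

48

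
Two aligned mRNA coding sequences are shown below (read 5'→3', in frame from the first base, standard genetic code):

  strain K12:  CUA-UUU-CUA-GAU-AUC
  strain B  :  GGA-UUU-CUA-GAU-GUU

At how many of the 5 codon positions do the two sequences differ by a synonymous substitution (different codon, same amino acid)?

0

Codon 1: CUA Leu / GGA Gly — nonsynonymous.
Codon 2: UUU Phe / UUU Phe — identical.
Codon 3: CUA Leu / CUA Leu — identical.
Codon 4: GAU Asp / GAU Asp — identical.
Codon 5: AUC Ile / GUU Val — nonsynonymous.
Synonymous differences: 0.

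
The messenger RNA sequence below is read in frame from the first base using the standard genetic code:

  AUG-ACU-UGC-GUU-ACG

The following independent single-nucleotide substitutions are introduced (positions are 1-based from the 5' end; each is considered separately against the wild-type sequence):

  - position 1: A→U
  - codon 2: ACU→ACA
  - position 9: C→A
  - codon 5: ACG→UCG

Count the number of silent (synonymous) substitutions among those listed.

1

Codon 1: AUG (Met) → UUG (Leu) — missense.
Codon 2: ACU (Thr) → ACA (Thr) — synonymous.
Codon 3: UGC (Cys) → UGA (Stop) — nonsense.
Codon 5: ACG (Thr) → UCG (Ser) — missense.
Synonymous: 1 of 4.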